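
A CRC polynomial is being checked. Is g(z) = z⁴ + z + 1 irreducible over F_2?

Check for roots in F_2: g(0) = 1; g(1) = 1.
No roots, so no linear factors.
Monic irreducibles of degree 2 over GF(2): z² + z + 1.
None of them divide g (all give nonzero remainder).
No irreducible factor of degree ≤ 2 exists, so g is irreducible over GF(2).

Yes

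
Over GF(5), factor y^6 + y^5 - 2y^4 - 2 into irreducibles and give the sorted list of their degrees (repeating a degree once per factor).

Write f(y) = y^6 + y^5 - 2y^4 - 2.
Roots in GF(5): f(0) = 3; f(1) = 3; f(2) = 2; f(3) = 3; f(4) = 1.
Complete factorization: f(y) = (y^6 + y^5 - 2y^4 - 2).
Factor degrees with multiplicity: 6 = 6.

6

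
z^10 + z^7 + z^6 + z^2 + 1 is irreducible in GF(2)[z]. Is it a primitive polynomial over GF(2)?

Yes

Write f(z) = z^10 + z^7 + z^6 + z^2 + 1.
|GF(2^10)^×| = 2^10 − 1 = 1023. Prime factorization: 1023 = 3·11·31.
f is primitive ⇔ z has order 1023 in GF(2)[z]/(f), i.e. z^(1023/q) ≠ 1 for each prime q | 1023.
z^(341) mod f = z^9 + z^5.
z^(93) mod f = z^9 + z^7 + z^6 + z^2 + 1.
z^(33) mod f = z^8 + z^5 + z^4 + z^2 + z.
None equal 1, so z has full order 1023; f is primitive.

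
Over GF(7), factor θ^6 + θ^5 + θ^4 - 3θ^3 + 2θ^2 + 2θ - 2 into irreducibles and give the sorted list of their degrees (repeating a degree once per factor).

Write f(θ) = θ^6 + θ^5 + θ^4 - 3θ^3 + 2θ^2 + 2θ - 2.
Linear factors from roots: (θ - 2), (θ - 3), (θ + 3).
Complete factorization: f(θ) = (θ + 3)·(θ - 2)·(θ - 3)^2·(θ^2 - θ - 1).
Factor degrees with multiplicity: 1 + 1 + 1 + 1 + 2 = 6.

1, 1, 1, 1, 2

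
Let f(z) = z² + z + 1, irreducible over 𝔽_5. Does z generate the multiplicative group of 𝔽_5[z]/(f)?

No

|GF(5^2)^×| = 5^2 − 1 = 24. Prime factorization: 24 = 2^3·3.
f is primitive ⇔ z has order 24 in GF(5)[z]/(f), i.e. z^(24/q) ≠ 1 for each prime q | 24.
z^(12) mod f = 1
z^(8) mod f = 4z + 4.
Since z^(12) = 1, the order of z divides 12 < 24; not primitive.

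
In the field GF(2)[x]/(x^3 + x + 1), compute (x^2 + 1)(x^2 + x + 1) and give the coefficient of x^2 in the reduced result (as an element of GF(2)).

1

Multiply in GF(2)[x]: (x^2 + 1)·(x^2 + x + 1) = x^4 + x^3 + x + 1.
Reduce using x^3 ≡ x + 1 (mod x^3 + x + 1).
Reduced: x^2 + x.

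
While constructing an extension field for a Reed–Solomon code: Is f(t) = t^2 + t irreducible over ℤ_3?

Check for roots in ℤ_3: f(0) = 0 → root; f(1) = 2; f(2) = 0 → root.
f(0) = 0, so (t) divides f(t); f is reducible.

No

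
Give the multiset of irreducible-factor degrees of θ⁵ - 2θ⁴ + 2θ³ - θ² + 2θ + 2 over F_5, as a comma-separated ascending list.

Write g(θ) = θ⁵ - 2θ⁴ + 2θ³ - θ² + 2θ + 2.
Roots in F_5: g(0) = 2; g(1) = 4; g(2) = 3; g(3) = 4; g(4) = 4.
Complete factorization: g(θ) = (θ⁵ - 2θ⁴ + 2θ³ - θ² + 2θ + 2).
Factor degrees with multiplicity: 5 = 5.

5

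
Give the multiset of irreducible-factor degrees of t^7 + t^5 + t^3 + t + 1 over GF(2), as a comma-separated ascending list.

7

Write f(t) = t^7 + t^5 + t^3 + t + 1.
Roots in GF(2): f(0) = 1; f(1) = 1.
Complete factorization: f(t) = (t^7 + t^5 + t^3 + t + 1).
Factor degrees with multiplicity: 7 = 7.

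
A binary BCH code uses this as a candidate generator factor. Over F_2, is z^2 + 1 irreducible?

Write h(z) = z^2 + 1.
Check for roots in F_2: h(0) = 1; h(1) = 0 → root.
h(1) = 0, so (z − 1) divides h(z); h is reducible.

No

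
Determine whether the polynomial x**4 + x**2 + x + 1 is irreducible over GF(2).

No

Write m(x) = x**4 + x**2 + x + 1.
Check for roots in GF(2): m(0) = 1; m(1) = 0 → root.
m(1) = 0, so (x − 1) divides m(x); m is reducible.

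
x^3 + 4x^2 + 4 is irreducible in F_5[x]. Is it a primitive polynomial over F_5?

Write f(x) = x^3 + 4x^2 + 4.
|GF(5^3)^×| = 5^3 − 1 = 124. Prime factorization: 124 = 2^2·31.
f is primitive ⇔ x has order 124 in GF(5)[x]/(f), i.e. x^(124/q) ≠ 1 for each prime q | 124.
x^(62) mod f = 1
x^(4) mod f = x^2 + x + 1.
Since x^(62) = 1, the order of x divides 62 < 124; not primitive.

No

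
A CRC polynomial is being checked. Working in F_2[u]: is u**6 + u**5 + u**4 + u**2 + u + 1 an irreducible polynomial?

No

Write g(u) = u**6 + u**5 + u**4 + u**2 + u + 1.
Check for roots in F_2: g(0) = 1; g(1) = 0 → root.
g(1) = 0, so (u − 1) divides g(u); g is reducible.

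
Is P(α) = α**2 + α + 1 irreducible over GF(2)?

Yes

Check for roots in GF(2): P(0) = 1; P(1) = 1.
No roots. A degree-2 polynomial over a field with no linear factor is irreducible.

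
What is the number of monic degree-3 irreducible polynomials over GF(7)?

112

x^(7^3) − x is the product of all monic irreducibles of degree dividing 3; Möbius inversion gives N = (1/3) Σ μ(3/d)·7^d.
Divisors of 3: 1, 3; μ(3/d) for each: -1, 1.
Σ = − 7^1 + 7^3 = 336.
N = 336/3 = 112.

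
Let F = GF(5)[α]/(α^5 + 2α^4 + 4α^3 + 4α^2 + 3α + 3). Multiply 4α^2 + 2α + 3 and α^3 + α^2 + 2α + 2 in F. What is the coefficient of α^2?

4

Multiply in GF(5)[α]: (4α^2 + 2α + 3)·(α^3 + α^2 + 2α + 2) = 4α^5 + α^4 + 3α^3 + 1.
Reduce using α^5 ≡ 3α^4 + α^3 + α^2 + 2α + 2 (mod α^5 + 2α^4 + 4α^3 + 4α^2 + 3α + 3).
Reduced: 3α^4 + 2α^3 + 4α^2 + 3α + 4.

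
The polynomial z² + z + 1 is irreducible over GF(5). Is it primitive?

No

Write f(z) = z² + z + 1.
|GF(5^2)^×| = 5^2 − 1 = 24. Prime factorization: 24 = 2^3·3.
f is primitive ⇔ z has order 24 in GF(5)[z]/(f), i.e. z^(24/q) ≠ 1 for each prime q | 24.
z^(12) mod f = 1
z^(8) mod f = 4z + 4.
Since z^(12) = 1, the order of z divides 12 < 24; not primitive.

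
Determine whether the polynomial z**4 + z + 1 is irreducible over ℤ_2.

Write f(z) = z**4 + z + 1.
Check for roots in ℤ_2: f(0) = 1; f(1) = 1.
No roots, so no linear factors.
Monic irreducibles of degree 2 over GF(2): z**2 + z + 1.
None of them divide f (all give nonzero remainder).
No irreducible factor of degree ≤ 2 exists, so f is irreducible over GF(2).

Yes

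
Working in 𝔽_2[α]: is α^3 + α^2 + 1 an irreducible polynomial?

Yes

Write m(α) = α^3 + α^2 + 1.
Check for roots in 𝔽_2: m(0) = 1; m(1) = 1.
No roots. A degree-3 polynomial over a field with no linear factor is irreducible.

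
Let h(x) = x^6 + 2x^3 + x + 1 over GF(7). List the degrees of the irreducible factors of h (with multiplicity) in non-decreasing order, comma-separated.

Complete factorization: h(x) = (x^2 - 3)·(x^4 + 3x^2 + 2x + 2).
Factor degrees with multiplicity: 2 + 4 = 6.

2, 4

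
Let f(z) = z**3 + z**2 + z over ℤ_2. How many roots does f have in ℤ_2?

1

Evaluate at each of the 2 elements of ℤ_2:
f(0) = 0 → root; f(1) = 1.
Roots: {0}.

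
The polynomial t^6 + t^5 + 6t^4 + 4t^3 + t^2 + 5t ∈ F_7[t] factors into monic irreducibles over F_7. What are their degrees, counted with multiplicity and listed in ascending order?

1, 1, 4

Write g(t) = t^6 + t^5 + 6t^4 + 4t^3 + t^2 + 5t.
Linear factors from roots: (t), (t + 5).
Complete factorization: g(t) = (t)·(t + 5)·(t^4 + 3t^3 + 5t^2 + 1).
Factor degrees with multiplicity: 1 + 1 + 4 = 6.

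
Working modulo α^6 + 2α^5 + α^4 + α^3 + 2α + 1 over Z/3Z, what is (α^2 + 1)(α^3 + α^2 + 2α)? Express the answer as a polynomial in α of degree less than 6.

α^5 + α^4 + α^2 + 2α

Multiply in Z/3Z[α]: (α^2 + 1)·(α^3 + α^2 + 2α) = α^5 + α^4 + α^2 + 2α.
Reduced: α^5 + α^4 + α^2 + 2α.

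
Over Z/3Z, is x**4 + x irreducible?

Write f(x) = x**4 + x.
Check for roots in Z/3Z: f(0) = 0 → root; f(1) = 2; f(2) = 0 → root.
f(0) = 0, so (x) divides f(x); f is reducible.

No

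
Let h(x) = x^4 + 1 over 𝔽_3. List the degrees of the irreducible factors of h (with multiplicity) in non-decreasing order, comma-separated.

Roots in 𝔽_3: h(0) = 1; h(1) = 2; h(2) = 2.
Complete factorization: h(x) = (x^2 + x + 2)·(x^2 + 2x + 2).
Factor degrees with multiplicity: 2 + 2 = 4.

2, 2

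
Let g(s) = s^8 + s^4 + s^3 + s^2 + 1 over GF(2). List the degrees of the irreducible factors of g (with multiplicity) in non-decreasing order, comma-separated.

Roots in GF(2): g(0) = 1; g(1) = 1.
Complete factorization: g(s) = (s^8 + s^4 + s^3 + s^2 + 1).
Factor degrees with multiplicity: 8 = 8.

8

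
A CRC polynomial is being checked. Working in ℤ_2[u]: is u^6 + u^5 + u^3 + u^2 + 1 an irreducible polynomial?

Yes

Write h(u) = u^6 + u^5 + u^3 + u^2 + 1.
Check for roots in ℤ_2: h(0) = 1; h(1) = 1.
No roots, so no linear factors.
Monic irreducibles of degree 2 over GF(2): u^2 + u + 1.
None of them divide h (all give nonzero remainder).
Monic irreducibles of degree 3 over GF(2): u^3 + u + 1, u^3 + u^2 + 1.
None of them divide h (all give nonzero remainder).
No irreducible factor of degree ≤ 3 exists, so h is irreducible over GF(2).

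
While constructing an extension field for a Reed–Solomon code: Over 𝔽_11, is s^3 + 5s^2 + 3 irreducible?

Write m(s) = s^3 + 5s^2 + 3.
Check each element of 𝔽_11 for a root: m(0)=3, m(1)=9, m(2)=9, m(3)=9, m(4)=4, m(5)=0, m(6)=3, m(7)=8, m(8)=10, m(9)=4, m(10)=7.
m(5) = 0, so (s − 5) divides m(s); m is reducible.

No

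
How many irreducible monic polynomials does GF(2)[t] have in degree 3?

2

By the necklace-counting formula, N_2(3) = (1/3) Σ_{d|3} μ(3/d)·2^d.
Divisors of 3: 1, 3; μ(3/d) for each: -1, 1.
Σ = − 2^1 + 2^3 = 6.
N = 6/3 = 2.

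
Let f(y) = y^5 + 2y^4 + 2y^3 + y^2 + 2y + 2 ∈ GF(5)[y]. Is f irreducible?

No

Check for roots in GF(5): f(0) = 2; f(1) = 0 → root; f(2) = 0 → root; f(3) = 1; f(4) = 0 → root.
f(1) = 0, so (y − 1) divides f(y); f is reducible.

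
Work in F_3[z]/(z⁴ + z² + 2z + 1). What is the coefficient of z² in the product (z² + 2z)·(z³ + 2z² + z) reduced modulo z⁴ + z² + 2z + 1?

Multiply in F_3[z]: (z² + 2z)·(z³ + 2z² + z) = z⁵ + z⁴ + 2z³ + 2z².
Reduce using z⁴ ≡ 2z² + z + 2 (mod z⁴ + z² + 2z + 1).
Reduced: z³ + 2z² + 2.

2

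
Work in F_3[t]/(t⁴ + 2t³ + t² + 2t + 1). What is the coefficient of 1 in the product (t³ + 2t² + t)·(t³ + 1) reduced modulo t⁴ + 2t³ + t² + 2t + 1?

Multiply in F_3[t]: (t³ + 2t² + t)·(t³ + 1) = t⁶ + 2t⁵ + t⁴ + t³ + 2t² + t.
Reduce using t⁴ ≡ t³ + 2t² + t + 2 (mod t⁴ + 2t³ + t² + 2t + 1).
Reduced: 2t³ + t² + t.

0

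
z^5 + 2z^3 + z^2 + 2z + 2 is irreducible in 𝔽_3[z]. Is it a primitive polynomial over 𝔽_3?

Write f(z) = z^5 + 2z^3 + z^2 + 2z + 2.
|GF(3^5)^×| = 3^5 − 1 = 242. Prime factorization: 242 = 2·11^2.
f is primitive ⇔ z has order 242 in GF(3)[z]/(f), i.e. z^(242/q) ≠ 1 for each prime q | 242.
z^(121) mod f = 1
z^(22) mod f = 1
Since z^(121) = 1, the order of z divides 121 < 242; not primitive.

No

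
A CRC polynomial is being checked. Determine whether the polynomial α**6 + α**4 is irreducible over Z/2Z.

Write P(α) = α**6 + α**4.
Check for roots in Z/2Z: P(0) = 0 → root; P(1) = 0 → root.
P(0) = 0, so (α) divides P(α); P is reducible.

No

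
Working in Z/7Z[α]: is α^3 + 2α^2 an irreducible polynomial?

No

Write h(α) = α^3 + 2α^2.
Check for roots in Z/7Z: h(0) = 0 → root; h(1) = 3; h(2) = 2; h(3) = 3; h(4) = 5; h(5) = 0 → root; h(6) = 1.
h(0) = 0, so (α) divides h(α); h is reducible.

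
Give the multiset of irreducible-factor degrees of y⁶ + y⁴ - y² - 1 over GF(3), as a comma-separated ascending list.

1, 1, 2, 2

Write h(y) = y⁶ + y⁴ - y² - 1.
Roots in GF(3): h(0) = 2; h(1) = 0 → root; h(2) = 0 → root.
Linear factors from roots: (y - 1), (y + 1).
Complete factorization: h(y) = (y + 1)·(y - 1)·(y² + 1)^2.
Factor degrees with multiplicity: 1 + 1 + 2 + 2 = 6.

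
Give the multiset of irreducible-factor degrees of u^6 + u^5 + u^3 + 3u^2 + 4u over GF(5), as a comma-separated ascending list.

Write f(u) = u^6 + u^5 + u^3 + 3u^2 + 4u.
Roots in GF(5): f(0) = 0 → root; f(1) = 0 → root; f(2) = 4; f(3) = 3; f(4) = 3.
Linear factors from roots: (u), (u + 4).
Complete factorization: f(u) = (u)·(u + 4)·(u^2 + 3u + 3)·(u^2 + 4u + 2).
Factor degrees with multiplicity: 1 + 1 + 2 + 2 = 6.

1, 1, 2, 2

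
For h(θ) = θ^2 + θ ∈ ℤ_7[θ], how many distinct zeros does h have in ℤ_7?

Evaluate at each of the 7 elements of ℤ_7:
h(0) = 0 → root; h(1) = 2; h(2) = 6; h(3) = 5; h(4) = 6; h(5) = 2; h(6) = 0 → root.
Roots: {0, 6}.

2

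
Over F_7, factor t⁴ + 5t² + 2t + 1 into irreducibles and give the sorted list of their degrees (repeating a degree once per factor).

1, 1, 2

Write f(t) = t⁴ + 5t² + 2t + 1.
Linear factors from roots: (t + 4).
Complete factorization: f(t) = (t + 4)^2·(t² + 6t + 4).
Factor degrees with multiplicity: 1 + 1 + 2 = 4.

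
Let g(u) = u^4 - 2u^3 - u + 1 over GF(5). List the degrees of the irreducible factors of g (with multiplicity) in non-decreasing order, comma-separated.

1, 1, 2

Roots in GF(5): g(0) = 1; g(1) = 4; g(2) = 4; g(3) = 0 → root; g(4) = 0 → root.
Linear factors from roots: (u + 2), (u + 1).
Complete factorization: g(u) = (u + 1)·(u + 2)·(u^2 - 2).
Factor degrees with multiplicity: 1 + 1 + 2 = 4.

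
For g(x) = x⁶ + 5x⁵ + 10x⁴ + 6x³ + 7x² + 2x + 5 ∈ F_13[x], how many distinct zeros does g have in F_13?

4

Evaluate at each of the 13 elements of F_13:
g(0) = 5; g(1) = 10; g(2) = 1; g(3) = 0 → root; g(4) = 0 → root; g(5) = 12; g(6) = 0 → root; g(7) = 3; g(8) = 2; g(9) = 0 → root; g(10) = 3; g(11) = 6; g(12) = 10.
Roots: {3, 4, 6, 9}.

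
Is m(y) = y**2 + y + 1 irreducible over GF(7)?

No

Check for roots in GF(7): m(0) = 1; m(1) = 3; m(2) = 0 → root; m(3) = 6; m(4) = 0 → root; m(5) = 3; m(6) = 1.
m(2) = 0, so (y − 2) divides m(y); m is reducible.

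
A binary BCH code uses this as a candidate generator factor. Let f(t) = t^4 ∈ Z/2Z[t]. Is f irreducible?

Check for roots in Z/2Z: f(0) = 0 → root; f(1) = 1.
f(0) = 0, so (t) divides f(t); f is reducible.

No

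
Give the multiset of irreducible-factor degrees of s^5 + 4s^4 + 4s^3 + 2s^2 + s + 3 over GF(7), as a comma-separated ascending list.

5

Write f(s) = s^5 + 4s^4 + 4s^3 + 2s^2 + s + 3.
Complete factorization: f(s) = (s^5 + 4s^4 + 4s^3 + 2s^2 + s + 3).
Factor degrees with multiplicity: 5 = 5.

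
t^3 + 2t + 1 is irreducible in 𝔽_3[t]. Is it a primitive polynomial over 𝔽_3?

Yes

Write f(t) = t^3 + 2t + 1.
|GF(3^3)^×| = 3^3 − 1 = 26. Prime factorization: 26 = 2·13.
f is primitive ⇔ t has order 26 in GF(3)[t]/(f), i.e. t^(26/q) ≠ 1 for each prime q | 26.
t^(13) mod f = 2.
t^(2) mod f = t^2.
None equal 1, so t has full order 26; f is primitive.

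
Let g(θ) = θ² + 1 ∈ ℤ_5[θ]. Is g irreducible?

No

Check for roots in ℤ_5: g(0) = 1; g(1) = 2; g(2) = 0 → root; g(3) = 0 → root; g(4) = 2.
g(2) = 0, so (θ − 2) divides g(θ); g is reducible.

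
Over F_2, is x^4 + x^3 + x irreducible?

No

Write P(x) = x^4 + x^3 + x.
Check for roots in F_2: P(0) = 0 → root; P(1) = 1.
P(0) = 0, so (x) divides P(x); P is reducible.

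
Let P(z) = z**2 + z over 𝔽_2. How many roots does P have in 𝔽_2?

Evaluate at each of the 2 elements of 𝔽_2:
P(0) = 0 → root; P(1) = 0 → root.
Roots: {0, 1}.

2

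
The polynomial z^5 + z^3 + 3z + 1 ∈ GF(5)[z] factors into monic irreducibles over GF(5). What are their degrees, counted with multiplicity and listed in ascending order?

Write h(z) = z^5 + z^3 + 3z + 1.
Roots in GF(5): h(0) = 1; h(1) = 1; h(2) = 2; h(3) = 0 → root; h(4) = 1.
Linear factors from roots: (z + 2).
Complete factorization: h(z) = (z + 2)^2·(z^3 + z^2 + 3z + 4).
Factor degrees with multiplicity: 1 + 1 + 3 = 5.

1, 1, 3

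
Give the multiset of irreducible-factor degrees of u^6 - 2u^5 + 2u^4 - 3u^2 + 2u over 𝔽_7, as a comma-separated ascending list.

Write f(u) = u^6 - 2u^5 + 2u^4 - 3u^2 + 2u.
Linear factors from roots: (u), (u - 1), (u + 3), (u + 1).
Complete factorization: f(u) = (u)·(u + 1)·(u + 3)^2·(u - 1)^2.
Factor degrees with multiplicity: 1 + 1 + 1 + 1 + 1 + 1 = 6.

1, 1, 1, 1, 1, 1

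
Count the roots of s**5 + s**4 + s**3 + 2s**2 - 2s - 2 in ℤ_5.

0

Write g(s) = s**5 + s**4 + s**3 + 2s**2 - 2s - 2.
Evaluate at each of the 5 elements of ℤ_5:
g(0) = 3; g(1) = 1; g(2) = 3; g(3) = 1; g(4) = 1.
No element is a root.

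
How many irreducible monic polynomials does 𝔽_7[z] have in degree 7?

117648

Gauss's count: N_{7}(7) = (1/7) Σ_{d|7} μ(7/d)·7^d.
Divisors of 7: 1, 7; μ(7/d) for each: -1, 1.
Σ = − 7^1 + 7^7 = 823536.
N = 823536/7 = 117648.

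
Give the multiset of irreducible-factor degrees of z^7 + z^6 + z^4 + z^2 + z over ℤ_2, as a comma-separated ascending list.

1, 2, 2, 2

Write f(z) = z^7 + z^6 + z^4 + z^2 + z.
Roots in ℤ_2: f(0) = 0 → root; f(1) = 1.
Linear factors from roots: (z).
Complete factorization: f(z) = (z)·(z^2 + z + 1)^3.
Factor degrees with multiplicity: 1 + 2 + 2 + 2 = 7.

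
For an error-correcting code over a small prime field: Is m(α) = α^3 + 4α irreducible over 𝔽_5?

No

Check for roots in 𝔽_5: m(0) = 0 → root; m(1) = 0 → root; m(2) = 1; m(3) = 4; m(4) = 0 → root.
m(0) = 0, so (α) divides m(α); m is reducible.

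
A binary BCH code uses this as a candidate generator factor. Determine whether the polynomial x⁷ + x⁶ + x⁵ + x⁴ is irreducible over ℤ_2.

Write g(x) = x⁷ + x⁶ + x⁵ + x⁴.
Check for roots in ℤ_2: g(0) = 0 → root; g(1) = 0 → root.
g(0) = 0, so (x) divides g(x); g is reducible.

No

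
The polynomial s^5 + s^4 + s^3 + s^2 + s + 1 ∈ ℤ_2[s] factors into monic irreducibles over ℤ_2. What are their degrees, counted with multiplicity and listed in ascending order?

Write h(s) = s^5 + s^4 + s^3 + s^2 + s + 1.
Roots in ℤ_2: h(0) = 1; h(1) = 0 → root.
Linear factors from roots: (s + 1).
Complete factorization: h(s) = (s + 1)·(s^2 + s + 1)^2.
Factor degrees with multiplicity: 1 + 2 + 2 = 5.

1, 2, 2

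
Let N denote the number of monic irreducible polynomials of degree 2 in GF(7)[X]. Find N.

21

The number of monic irreducibles of degree 2 over GF(7) is (1/2)·Σ_{d∣2} μ(2/d) 7^d.
Divisors of 2: 1, 2; μ(2/d) for each: -1, 1.
Σ = − 7^1 + 7^2 = 42.
N = 42/2 = 21.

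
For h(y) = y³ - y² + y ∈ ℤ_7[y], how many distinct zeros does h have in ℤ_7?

Evaluate at each of the 7 elements of ℤ_7:
h(0) = 0 → root; h(1) = 1; h(2) = 6; h(3) = 0 → root; h(4) = 3; h(5) = 0 → root; h(6) = 4.
Roots: {0, 3, 5}.

3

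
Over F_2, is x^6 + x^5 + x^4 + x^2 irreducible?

No

Write m(x) = x^6 + x^5 + x^4 + x^2.
Check for roots in F_2: m(0) = 0 → root; m(1) = 0 → root.
m(0) = 0, so (x) divides m(x); m is reducible.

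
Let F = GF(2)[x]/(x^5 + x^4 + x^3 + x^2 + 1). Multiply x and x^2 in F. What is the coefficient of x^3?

1

Multiply in GF(2)[x]: (x)·(x^2) = x^3.
Reduced: x^3.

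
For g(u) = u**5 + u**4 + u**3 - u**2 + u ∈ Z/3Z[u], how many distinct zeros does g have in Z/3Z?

Evaluate at each of the 3 elements of Z/3Z:
g(0) = 0 → root; g(1) = 0 → root; g(2) = 0 → root.
Roots: {0, 1, 2}.

3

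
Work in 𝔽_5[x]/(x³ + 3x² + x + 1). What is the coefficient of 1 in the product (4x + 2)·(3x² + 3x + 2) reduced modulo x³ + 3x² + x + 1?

2

Multiply in 𝔽_5[x]: (4x + 2)·(3x² + 3x + 2) = 2x³ + 3x² + 4x + 4.
Reduce using x³ ≡ 2x² + 4x + 4 (mod x³ + 3x² + x + 1).
Reduced: 2x² + 2x + 2.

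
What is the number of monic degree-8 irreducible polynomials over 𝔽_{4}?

8160

x^(4^8) − x is the product of all monic irreducibles of degree dividing 8; Möbius inversion gives N = (1/8) Σ μ(8/d)·4^d.
Divisors of 8: 1, 2, 4, 8; μ(8/d) for each: 0, 0, -1, 1.
Σ = − 4^4 + 4^8 = 65280.
N = 65280/8 = 8160.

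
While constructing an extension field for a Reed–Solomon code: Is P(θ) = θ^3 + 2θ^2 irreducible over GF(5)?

Check for roots in GF(5): P(0) = 0 → root; P(1) = 3; P(2) = 1; P(3) = 0 → root; P(4) = 1.
P(0) = 0, so (θ) divides P(θ); P is reducible.

No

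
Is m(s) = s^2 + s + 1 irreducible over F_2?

Check for roots in F_2: m(0) = 1; m(1) = 1.
No roots. A degree-2 polynomial over a field with no linear factor is irreducible.

Yes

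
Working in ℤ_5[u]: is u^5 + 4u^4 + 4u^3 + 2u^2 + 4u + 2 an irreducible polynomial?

Write g(u) = u^5 + 4u^4 + 4u^3 + 2u^2 + 4u + 2.
Check for roots in ℤ_5: g(0) = 2; g(1) = 2; g(2) = 1; g(3) = 2; g(4) = 4.
No roots, so no linear factors.
Degree-2 irreducible divisors: test the 10 monic irreducibles of degree 2 over GF(5).
None of them divide g (all give nonzero remainder).
No irreducible factor of degree ≤ 2 exists, so g is irreducible over GF(5).

Yes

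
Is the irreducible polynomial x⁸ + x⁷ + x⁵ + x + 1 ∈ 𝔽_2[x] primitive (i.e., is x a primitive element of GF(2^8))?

Write f(x) = x⁸ + x⁷ + x⁵ + x + 1.
|GF(2^8)^×| = 2^8 − 1 = 255. Prime factorization: 255 = 3·5·17.
f is primitive ⇔ x has order 255 in GF(2)[x]/(f), i.e. x^(255/q) ≠ 1 for each prime q | 255.
x^(85) mod f = 1
x^(51) mod f = x⁶ + x⁴ + x³ + x.
x^(15) mod f = x⁵ + x⁴ + x³.
Since x^(85) = 1, the order of x divides 85 < 255; not primitive.

No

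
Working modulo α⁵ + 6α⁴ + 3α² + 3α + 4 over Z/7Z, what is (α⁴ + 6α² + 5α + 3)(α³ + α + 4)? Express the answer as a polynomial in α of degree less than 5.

Multiply in Z/7Z[α]: (α⁴ + 6α² + 5α + 3)·(α³ + α + 4) = α⁷ + 2α⁴ + 2α³ + α² + 2α + 5.
Reduce using α⁵ ≡ α⁴ + 4α² + 4α + 3 (mod α⁵ + 6α⁴ + 3α² + 3α + 4).
Reduced: 3α³ + 5α² + 2α + 1.

3α^3 + 5α^2 + 2α + 1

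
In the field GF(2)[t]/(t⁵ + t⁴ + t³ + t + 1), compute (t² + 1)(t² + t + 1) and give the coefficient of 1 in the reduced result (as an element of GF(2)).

Multiply in GF(2)[t]: (t² + 1)·(t² + t + 1) = t⁴ + t³ + t + 1.
Reduced: t⁴ + t³ + t + 1.

1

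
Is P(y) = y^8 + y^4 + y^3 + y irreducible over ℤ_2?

No

Check for roots in ℤ_2: P(0) = 0 → root; P(1) = 0 → root.
P(0) = 0, so (y) divides P(y); P is reducible.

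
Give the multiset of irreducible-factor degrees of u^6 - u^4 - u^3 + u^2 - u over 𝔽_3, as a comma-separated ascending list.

Write g(u) = u^6 - u^4 - u^3 + u^2 - u.
Roots in 𝔽_3: g(0) = 0 → root; g(1) = 2; g(2) = 0 → root.
Linear factors from roots: (u), (u + 1).
Complete factorization: g(u) = (u)·(u + 1)·(u^2 + 1)·(u^2 - u - 1).
Factor degrees with multiplicity: 1 + 1 + 2 + 2 = 6.

1, 1, 2, 2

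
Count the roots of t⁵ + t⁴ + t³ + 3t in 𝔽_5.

Write g(t) = t⁵ + t⁴ + t³ + 3t.
Evaluate at each of the 5 elements of 𝔽_5:
g(0) = 0 → root; g(1) = 1; g(2) = 2; g(3) = 0 → root; g(4) = 1.
Roots: {0, 3}.

2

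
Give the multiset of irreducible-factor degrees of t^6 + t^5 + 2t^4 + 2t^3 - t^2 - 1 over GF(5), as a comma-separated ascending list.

Write h(t) = t^6 + t^5 + 2t^4 + 2t^3 - t^2 - 1.
Roots in GF(5): h(0) = 4; h(1) = 4; h(2) = 4; h(3) = 3; h(4) = 3.
Complete factorization: h(t) = (t^6 + t^5 + 2t^4 + 2t^3 - t^2 - 1).
Factor degrees with multiplicity: 6 = 6.

6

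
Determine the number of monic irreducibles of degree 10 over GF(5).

976248

The number of monic irreducibles of degree 10 over GF(5) is (1/10)·Σ_{d∣10} μ(10/d) 5^d.
Divisors of 10: 1, 2, 5, 10; μ(10/d) for each: 1, -1, -1, 1.
Σ = 5^1 − 5^2 − 5^5 + 5^10 = 9762480.
N = 9762480/10 = 976248.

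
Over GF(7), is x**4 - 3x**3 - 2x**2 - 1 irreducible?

Write h(x) = x**4 - 3x**3 - 2x**2 - 1.
Check for roots in GF(7): h(0) = 6; h(1) = 2; h(2) = 4; h(3) = 2; h(4) = 3; h(5) = 3; h(6) = 1.
No roots, so no linear factors.
Degree-2 irreducible divisors: test the 21 monic irreducibles of degree 2 over GF(7).
None of them divide h (all give nonzero remainder).
No irreducible factor of degree ≤ 2 exists, so h is irreducible over GF(7).

Yes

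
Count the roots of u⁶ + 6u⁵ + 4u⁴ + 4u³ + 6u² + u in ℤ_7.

Write h(u) = u⁶ + 6u⁵ + 4u⁴ + 4u³ + 6u² + u.
Evaluate at each of the 7 elements of ℤ_7:
h(0) = 0 → root; h(1) = 1; h(2) = 0 → root; h(3) = 2; h(4) = 0 → root; h(5) = 3; h(6) = 0 → root.
Roots: {0, 2, 4, 6}.

4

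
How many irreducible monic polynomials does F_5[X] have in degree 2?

The number of monic irreducibles of degree 2 over GF(5) is (1/2)·Σ_{d∣2} μ(2/d) 5^d.
Divisors of 2: 1, 2; μ(2/d) for each: -1, 1.
Σ = − 5^1 + 5^2 = 20.
N = 20/2 = 10.

10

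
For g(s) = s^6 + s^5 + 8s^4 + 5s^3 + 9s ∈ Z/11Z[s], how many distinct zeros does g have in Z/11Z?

Evaluate at each of the 11 elements of Z/11Z:
g(0) = 0 → root; g(1) = 2; g(2) = 7; g(3) = 0 → root; g(4) = 0 → root; g(5) = 0 → root; g(6) = 0 → root; g(7) = 1; g(8) = 4; g(9) = 3; g(10) = 5.
Roots: {0, 3, 4, 5, 6}.

5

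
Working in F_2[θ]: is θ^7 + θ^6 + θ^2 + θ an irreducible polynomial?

No

Write f(θ) = θ^7 + θ^6 + θ^2 + θ.
Check for roots in F_2: f(0) = 0 → root; f(1) = 0 → root.
f(0) = 0, so (θ) divides f(θ); f is reducible.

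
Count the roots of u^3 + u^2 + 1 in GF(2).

0

Write P(u) = u^3 + u^2 + 1.
Evaluate at each of the 2 elements of GF(2):
P(0) = 1; P(1) = 1.
No element is a root.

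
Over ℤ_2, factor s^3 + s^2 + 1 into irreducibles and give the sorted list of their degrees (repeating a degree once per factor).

3

Write f(s) = s^3 + s^2 + 1.
Roots in ℤ_2: f(0) = 1; f(1) = 1.
Complete factorization: f(s) = (s^3 + s^2 + 1).
Factor degrees with multiplicity: 3 = 3.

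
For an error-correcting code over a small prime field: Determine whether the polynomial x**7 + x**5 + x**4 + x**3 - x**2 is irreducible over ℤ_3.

Write g(x) = x**7 + x**5 + x**4 + x**3 - x**2.
Check for roots in ℤ_3: g(0) = 0 → root; g(1) = 0 → root; g(2) = 0 → root.
g(0) = 0, so (x) divides g(x); g is reducible.

No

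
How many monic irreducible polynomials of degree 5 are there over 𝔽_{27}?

2869776

The number of monic irreducibles of degree 5 over GF(27) is (1/5)·Σ_{d∣5} μ(5/d) 27^d.
Divisors of 5: 1, 5; μ(5/d) for each: -1, 1.
Σ = − 27^1 + 27^5 = 14348880.
N = 14348880/5 = 2869776.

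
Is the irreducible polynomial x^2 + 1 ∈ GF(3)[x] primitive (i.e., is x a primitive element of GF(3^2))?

No

Write f(x) = x^2 + 1.
|GF(3^2)^×| = 3^2 − 1 = 8. Prime factorization: 8 = 2^3.
f is primitive ⇔ x has order 8 in GF(3)[x]/(f), i.e. x^(8/q) ≠ 1 for each prime q | 8.
x^(4) mod f = 1
Since x^(4) = 1, the order of x divides 4 < 8; not primitive.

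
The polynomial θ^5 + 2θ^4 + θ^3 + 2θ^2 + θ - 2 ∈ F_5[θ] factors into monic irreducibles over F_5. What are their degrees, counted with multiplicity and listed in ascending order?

1, 1, 1, 2

Write g(θ) = θ^5 + 2θ^4 + θ^3 + 2θ^2 + θ - 2.
Roots in F_5: g(0) = 3; g(1) = 0 → root; g(2) = 0 → root; g(3) = 1; g(4) = 4.
Linear factors from roots: (θ - 1), (θ - 2).
Complete factorization: g(θ) = (θ - 1)·(θ - 2)^2·(θ^2 + 2θ - 2).
Factor degrees with multiplicity: 1 + 1 + 1 + 2 = 5.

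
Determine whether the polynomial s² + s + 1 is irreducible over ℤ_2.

Write m(s) = s² + s + 1.
Check for roots in ℤ_2: m(0) = 1; m(1) = 1.
No roots. A degree-2 polynomial over a field with no linear factor is irreducible.

Yes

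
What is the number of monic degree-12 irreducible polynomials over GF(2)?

By the necklace-counting formula, N_2(12) = (1/12) Σ_{d|12} μ(12/d)·2^d.
Divisors of 12: 1, 2, 3, 4, 6, 12; μ(12/d) for each: 0, 1, 0, -1, -1, 1.
Σ = 2^2 − 2^4 − 2^6 + 2^12 = 4020.
N = 4020/12 = 335.

335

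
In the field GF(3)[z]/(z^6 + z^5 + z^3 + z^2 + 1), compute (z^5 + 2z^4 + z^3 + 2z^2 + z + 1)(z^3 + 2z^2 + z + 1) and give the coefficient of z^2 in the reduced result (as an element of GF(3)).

1

Multiply in GF(3)[z]: (z^5 + 2z^4 + z^3 + 2z^2 + z + 1)·(z^3 + 2z^2 + z + 1) = z^8 + z^7 + z^5 + 2z^4 + 2z^2 + 2z + 1.
Reduce using z^6 ≡ 2z^5 + 2z^3 + 2z^2 + 2 (mod z^6 + z^5 + z^3 + z^2 + 1).
Reduced: z^4 + z^2 + 2z + 1.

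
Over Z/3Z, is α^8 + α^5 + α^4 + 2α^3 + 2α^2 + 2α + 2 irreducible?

Write f(α) = α^8 + α^5 + α^4 + 2α^3 + 2α^2 + 2α + 2.
Check for roots in Z/3Z: f(0) = 2; f(1) = 2; f(2) = 1.
No roots, so no linear factors.
Monic irreducibles of degree 2 over GF(3): α^2 + 1, α^2 + α + 2, α^2 + 2α + 2.
None of them divide f (all give nonzero remainder).
Degree-3 irreducible divisors: test the 8 monic irreducibles of degree 3 over GF(3).
None of them divide f (all give nonzero remainder).
Degree-4 irreducible divisors: test the 18 monic irreducibles of degree 4 over GF(3).
None of them divide f (all give nonzero remainder).
No irreducible factor of degree ≤ 4 exists, so f is irreducible over GF(3).

Yes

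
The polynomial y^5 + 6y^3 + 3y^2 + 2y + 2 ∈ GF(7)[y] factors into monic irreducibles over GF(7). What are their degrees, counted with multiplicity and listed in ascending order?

1, 1, 1, 2

Write f(y) = y^5 + 6y^3 + 3y^2 + 2y + 2.
Linear factors from roots: (y + 6), (y + 5), (y + 2).
Complete factorization: f(y) = (y + 2)·(y + 5)·(y + 6)·(y^2 + y + 4).
Factor degrees with multiplicity: 1 + 1 + 1 + 2 = 5.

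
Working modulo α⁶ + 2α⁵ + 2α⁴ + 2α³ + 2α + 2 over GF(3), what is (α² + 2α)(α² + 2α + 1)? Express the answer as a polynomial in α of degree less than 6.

α^4 + α^3 + 2α^2 + 2α

Multiply in GF(3)[α]: (α² + 2α)·(α² + 2α + 1) = α⁴ + α³ + 2α² + 2α.
Reduced: α⁴ + α³ + 2α² + 2α.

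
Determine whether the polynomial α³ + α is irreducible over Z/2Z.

No

Write g(α) = α³ + α.
Check for roots in Z/2Z: g(0) = 0 → root; g(1) = 0 → root.
g(0) = 0, so (α) divides g(α); g is reducible.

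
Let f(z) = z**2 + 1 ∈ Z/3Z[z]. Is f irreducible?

Check for roots in Z/3Z: f(0) = 1; f(1) = 2; f(2) = 2.
No roots. A degree-2 polynomial over a field with no linear factor is irreducible.

Yes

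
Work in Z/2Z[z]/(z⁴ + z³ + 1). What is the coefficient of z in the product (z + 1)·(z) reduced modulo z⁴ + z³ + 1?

1

Multiply in Z/2Z[z]: (z + 1)·(z) = z² + z.
Reduced: z² + z.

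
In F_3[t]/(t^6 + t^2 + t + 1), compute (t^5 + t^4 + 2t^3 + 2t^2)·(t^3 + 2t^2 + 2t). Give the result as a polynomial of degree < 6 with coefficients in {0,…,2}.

2t^5 + t^4 + 2t^2

Multiply in F_3[t]: (t^5 + t^4 + 2t^3 + 2t^2)·(t^3 + 2t^2 + 2t) = t^8 + 2t^5 + 2t^4 + t^3.
Reduce using t^6 ≡ 2t^2 + 2t + 2 (mod t^6 + t^2 + t + 1).
Reduced: 2t^5 + t^4 + 2t^2.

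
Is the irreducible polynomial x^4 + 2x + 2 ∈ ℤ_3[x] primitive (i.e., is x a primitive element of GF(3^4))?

Yes

Write f(x) = x^4 + 2x + 2.
|GF(3^4)^×| = 3^4 − 1 = 80. Prime factorization: 80 = 2^4·5.
f is primitive ⇔ x has order 80 in GF(3)[x]/(f), i.e. x^(80/q) ≠ 1 for each prime q | 80.
x^(40) mod f = 2.
x^(16) mod f = x^3 + 2x + 2.
None equal 1, so x has full order 80; f is primitive.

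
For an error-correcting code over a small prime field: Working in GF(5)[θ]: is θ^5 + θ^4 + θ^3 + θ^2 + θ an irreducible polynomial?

Write g(θ) = θ^5 + θ^4 + θ^3 + θ^2 + θ.
Check for roots in GF(5): g(0) = 0 → root; g(1) = 0 → root; g(2) = 2; g(3) = 3; g(4) = 4.
g(0) = 0, so (θ) divides g(θ); g is reducible.

No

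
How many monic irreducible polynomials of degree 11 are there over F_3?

16104

By the necklace-counting formula, N_3(11) = (1/11) Σ_{d|11} μ(11/d)·3^d.
Divisors of 11: 1, 11; μ(11/d) for each: -1, 1.
Σ = − 3^1 + 3^11 = 177144.
N = 177144/11 = 16104.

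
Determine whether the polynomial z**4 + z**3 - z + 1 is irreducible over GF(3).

Write f(z) = z**4 + z**3 - z + 1.
Check for roots in GF(3): f(0) = 1; f(1) = 2; f(2) = 2.
No roots, so no linear factors.
Monic irreducibles of degree 2 over GF(3): z**2 + 1, z**2 + z - 1, z**2 - z - 1.
None of them divide f (all give nonzero remainder).
No irreducible factor of degree ≤ 2 exists, so f is irreducible over GF(3).

Yes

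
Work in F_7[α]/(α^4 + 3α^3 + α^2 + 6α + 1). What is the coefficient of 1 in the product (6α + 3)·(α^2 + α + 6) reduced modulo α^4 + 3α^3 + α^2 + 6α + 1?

Multiply in F_7[α]: (6α + 3)·(α^2 + α + 6) = 6α^3 + 2α^2 + 4α + 4.
Reduced: 6α^3 + 2α^2 + 4α + 4.

4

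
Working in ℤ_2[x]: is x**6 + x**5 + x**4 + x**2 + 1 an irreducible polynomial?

Yes

Write m(x) = x**6 + x**5 + x**4 + x**2 + 1.
Check for roots in ℤ_2: m(0) = 1; m(1) = 1.
No roots, so no linear factors.
Monic irreducibles of degree 2 over GF(2): x**2 + x + 1.
None of them divide m (all give nonzero remainder).
Monic irreducibles of degree 3 over GF(2): x**3 + x + 1, x**3 + x**2 + 1.
None of them divide m (all give nonzero remainder).
No irreducible factor of degree ≤ 3 exists, so m is irreducible over GF(2).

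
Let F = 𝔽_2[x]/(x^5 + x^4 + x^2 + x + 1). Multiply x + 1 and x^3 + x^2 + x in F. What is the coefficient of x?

1

Multiply in 𝔽_2[x]: (x + 1)·(x^3 + x^2 + x) = x^4 + x.
Reduced: x^4 + x.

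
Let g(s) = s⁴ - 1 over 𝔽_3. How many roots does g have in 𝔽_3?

2

Evaluate at each of the 3 elements of 𝔽_3:
g(0) = 2; g(1) = 0 → root; g(2) = 0 → root.
Roots: {1, 2}.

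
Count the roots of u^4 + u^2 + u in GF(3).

2

Write g(u) = u^4 + u^2 + u.
Evaluate at each of the 3 elements of GF(3):
g(0) = 0 → root; g(1) = 0 → root; g(2) = 1.
Roots: {0, 1}.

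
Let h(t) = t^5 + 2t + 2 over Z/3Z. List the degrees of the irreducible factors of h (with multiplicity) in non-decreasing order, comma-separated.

5

Roots in Z/3Z: h(0) = 2; h(1) = 2; h(2) = 2.
Complete factorization: h(t) = (t^5 + 2t + 2).
Factor degrees with multiplicity: 5 = 5.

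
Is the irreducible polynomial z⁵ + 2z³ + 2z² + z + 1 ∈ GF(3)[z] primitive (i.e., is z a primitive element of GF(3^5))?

Write f(z) = z⁵ + 2z³ + 2z² + z + 1.
|GF(3^5)^×| = 3^5 − 1 = 242. Prime factorization: 242 = 2·11^2.
f is primitive ⇔ z has order 242 in GF(3)[z]/(f), i.e. z^(242/q) ≠ 1 for each prime q | 242.
z^(121) mod f = 2.
z^(22) mod f = z³ + z².
None equal 1, so z has full order 242; f is primitive.

Yes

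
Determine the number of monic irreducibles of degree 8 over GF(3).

810

The number of monic irreducibles of degree 8 over GF(3) is (1/8)·Σ_{d∣8} μ(8/d) 3^d.
Divisors of 8: 1, 2, 4, 8; μ(8/d) for each: 0, 0, -1, 1.
Σ = − 3^4 + 3^8 = 6480.
N = 6480/8 = 810.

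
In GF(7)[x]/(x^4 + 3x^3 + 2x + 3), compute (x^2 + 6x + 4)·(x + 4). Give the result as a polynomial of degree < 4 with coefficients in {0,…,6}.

x^3 + 3x^2 + 2

Multiply in GF(7)[x]: (x^2 + 6x + 4)·(x + 4) = x^3 + 3x^2 + 2.
Reduced: x^3 + 3x^2 + 2.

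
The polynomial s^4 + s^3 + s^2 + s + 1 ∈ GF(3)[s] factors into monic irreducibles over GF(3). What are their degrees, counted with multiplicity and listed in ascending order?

Write f(s) = s^4 + s^3 + s^2 + s + 1.
Roots in GF(3): f(0) = 1; f(1) = 2; f(2) = 1.
Complete factorization: f(s) = (s^4 + s^3 + s^2 + s + 1).
Factor degrees with multiplicity: 4 = 4.

4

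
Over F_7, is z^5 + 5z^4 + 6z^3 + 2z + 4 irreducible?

No

Write P(z) = z^5 + 5z^4 + 6z^3 + 2z + 4.
Check for roots in F_7: P(0) = 4; P(1) = 4; P(2) = 0 → root; P(3) = 1; P(4) = 5; P(5) = 0 → root; P(6) = 0 → root.
P(2) = 0, so (z − 2) divides P(z); P is reducible.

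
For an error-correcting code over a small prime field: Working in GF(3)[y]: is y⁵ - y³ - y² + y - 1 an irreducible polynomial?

No

Write P(y) = y⁵ - y³ - y² + y - 1.
Check for roots in GF(3): P(0) = 2; P(1) = 2; P(2) = 0 → root.
P(2) = 0, so (y − 2) divides P(y); P is reducible.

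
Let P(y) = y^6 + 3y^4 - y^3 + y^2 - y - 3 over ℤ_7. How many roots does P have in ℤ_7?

2

Evaluate at each of the 7 elements of ℤ_7:
P(0) = 4; P(1) = 0 → root; P(2) = 5; P(3) = 3; P(4) = 0 → root; P(5) = 4; P(6) = 4.
Roots: {1, 4}.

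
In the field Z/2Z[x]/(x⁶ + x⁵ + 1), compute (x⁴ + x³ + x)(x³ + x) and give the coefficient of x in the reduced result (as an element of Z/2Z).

1

Multiply in Z/2Z[x]: (x⁴ + x³ + x)·(x³ + x) = x⁷ + x⁶ + x⁵ + x².
Reduce using x⁶ ≡ x⁵ + 1 (mod x⁶ + x⁵ + 1).
Reduced: x⁵ + x² + x.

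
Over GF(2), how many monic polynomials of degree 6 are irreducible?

Gauss's count: N_{2}(6) = (1/6) Σ_{d|6} μ(6/d)·2^d.
Divisors of 6: 1, 2, 3, 6; μ(6/d) for each: 1, -1, -1, 1.
Σ = 2^1 − 2^2 − 2^3 + 2^6 = 54.
N = 54/6 = 9.

9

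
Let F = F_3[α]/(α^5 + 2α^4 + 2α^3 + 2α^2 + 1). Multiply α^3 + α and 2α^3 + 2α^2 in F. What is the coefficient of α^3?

Multiply in F_3[α]: (α^3 + α)·(2α^3 + 2α^2) = 2α^6 + 2α^5 + 2α^4 + 2α^3.
Reduce using α^5 ≡ α^4 + α^3 + α^2 + 2 (mod α^5 + 2α^4 + 2α^3 + 2α^2 + 1).
Reduced: 2α^4 + 2α^3 + α^2 + α + 2.

2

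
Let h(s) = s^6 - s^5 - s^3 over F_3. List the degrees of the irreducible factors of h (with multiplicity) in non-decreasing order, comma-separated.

Roots in F_3: h(0) = 0 → root; h(1) = 2; h(2) = 0 → root.
Linear factors from roots: (s), (s + 1).
Complete factorization: h(s) = (s + 1)·(s)^3·(s^2 + s - 1).
Factor degrees with multiplicity: 1 + 1 + 1 + 1 + 2 = 6.

1, 1, 1, 1, 2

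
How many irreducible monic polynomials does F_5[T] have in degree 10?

976248

By the necklace-counting formula, N_5(10) = (1/10) Σ_{d|10} μ(10/d)·5^d.
Divisors of 10: 1, 2, 5, 10; μ(10/d) for each: 1, -1, -1, 1.
Σ = 5^1 − 5^2 − 5^5 + 5^10 = 9762480.
N = 9762480/10 = 976248.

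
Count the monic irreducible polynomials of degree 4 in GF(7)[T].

By the necklace-counting formula, N_7(4) = (1/4) Σ_{d|4} μ(4/d)·7^d.
Divisors of 4: 1, 2, 4; μ(4/d) for each: 0, -1, 1.
Σ = − 7^2 + 7^4 = 2352.
N = 2352/4 = 588.

588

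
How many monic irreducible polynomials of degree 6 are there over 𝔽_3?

116

The number of monic irreducibles of degree 6 over GF(3) is (1/6)·Σ_{d∣6} μ(6/d) 3^d.
Divisors of 6: 1, 2, 3, 6; μ(6/d) for each: 1, -1, -1, 1.
Σ = 3^1 − 3^2 − 3^3 + 3^6 = 696.
N = 696/6 = 116.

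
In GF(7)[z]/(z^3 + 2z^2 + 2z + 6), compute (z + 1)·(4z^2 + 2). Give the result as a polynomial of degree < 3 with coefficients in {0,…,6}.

Multiply in GF(7)[z]: (z + 1)·(4z^2 + 2) = 4z^3 + 4z^2 + 2z + 2.
Reduce using z^3 ≡ 5z^2 + 5z + 1 (mod z^3 + 2z^2 + 2z + 6).
Reduced: 3z^2 + z + 6.

3z^2 + z + 6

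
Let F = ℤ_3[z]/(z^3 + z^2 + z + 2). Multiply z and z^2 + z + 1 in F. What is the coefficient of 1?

Multiply in ℤ_3[z]: (z)·(z^2 + z + 1) = z^3 + z^2 + z.
Reduce using z^3 ≡ 2z^2 + 2z + 1 (mod z^3 + z^2 + z + 2).
Reduced: 1.

1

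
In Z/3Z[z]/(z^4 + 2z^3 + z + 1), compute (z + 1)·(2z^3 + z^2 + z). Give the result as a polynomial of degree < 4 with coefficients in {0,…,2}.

Multiply in Z/3Z[z]: (z + 1)·(2z^3 + z^2 + z) = 2z^4 + 2z^2 + z.
Reduce using z^4 ≡ z^3 + 2z + 2 (mod z^4 + 2z^3 + z + 1).
Reduced: 2z^3 + 2z^2 + 2z + 1.

2z^3 + 2z^2 + 2z + 1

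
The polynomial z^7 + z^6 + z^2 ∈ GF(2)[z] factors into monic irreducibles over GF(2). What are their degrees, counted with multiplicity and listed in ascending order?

Write h(z) = z^7 + z^6 + z^2.
Roots in GF(2): h(0) = 0 → root; h(1) = 1.
Linear factors from roots: (z).
Complete factorization: h(z) = (z)^2·(z^2 + z + 1)·(z^3 + z + 1).
Factor degrees with multiplicity: 1 + 1 + 2 + 3 = 7.

1, 1, 2, 3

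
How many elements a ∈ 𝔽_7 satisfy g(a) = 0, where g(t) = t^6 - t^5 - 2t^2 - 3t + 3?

Evaluate at each of the 7 elements of 𝔽_7:
g(0) = 3; g(1) = 5; g(2) = 0 → root; g(3) = 0 → root; g(4) = 0 → root; g(5) = 6; g(6) = 6.
Roots: {2, 3, 4}.

3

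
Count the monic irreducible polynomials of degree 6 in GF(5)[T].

Gauss's count: N_{5}(6) = (1/6) Σ_{d|6} μ(6/d)·5^d.
Divisors of 6: 1, 2, 3, 6; μ(6/d) for each: 1, -1, -1, 1.
Σ = 5^1 − 5^2 − 5^3 + 5^6 = 15480.
N = 15480/6 = 2580.

2580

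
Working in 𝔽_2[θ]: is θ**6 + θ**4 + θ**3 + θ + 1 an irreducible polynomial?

Yes

Write P(θ) = θ**6 + θ**4 + θ**3 + θ + 1.
Check for roots in 𝔽_2: P(0) = 1; P(1) = 1.
No roots, so no linear factors.
Monic irreducibles of degree 2 over GF(2): θ**2 + θ + 1.
None of them divide P (all give nonzero remainder).
Monic irreducibles of degree 3 over GF(2): θ**3 + θ + 1, θ**3 + θ**2 + 1.
None of them divide P (all give nonzero remainder).
No irreducible factor of degree ≤ 3 exists, so P is irreducible over GF(2).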